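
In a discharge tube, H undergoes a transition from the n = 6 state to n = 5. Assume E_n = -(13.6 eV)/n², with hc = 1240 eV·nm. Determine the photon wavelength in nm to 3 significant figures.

7460 nm

ΔE = 13.60 × (1/5² − 1/6²) = 13.60 × 0.01222 = 0.1662 eV.
λ = hc/ΔE = 1240 / 0.1662 = 7460 nm.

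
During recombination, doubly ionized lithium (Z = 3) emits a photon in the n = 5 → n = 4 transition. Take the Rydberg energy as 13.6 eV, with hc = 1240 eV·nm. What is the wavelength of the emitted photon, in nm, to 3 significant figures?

For Z = 3 the level energies scale as Z², so the effective Rydberg energy is 13.6 × 9 = 122.4 eV.
ΔE = 122.4 × (1/4² − 1/5²) = 122.4 × 0.02250 = 2.754 eV.
λ = hc/ΔE = 1240 / 2.754 = 450 nm.

450 nm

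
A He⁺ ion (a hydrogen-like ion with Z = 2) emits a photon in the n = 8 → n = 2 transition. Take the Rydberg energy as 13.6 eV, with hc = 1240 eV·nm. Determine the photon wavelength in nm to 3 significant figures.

97.3 nm

For Z = 2 the level energies scale as Z², so the effective Rydberg energy is 13.6 × 4 = 54.40 eV.
ΔE = 54.40 × (1/2² − 1/8²) = 54.40 × 0.2344 = 12.75 eV.
λ = hc/ΔE = 1240 / 12.75 = 97.3 nm.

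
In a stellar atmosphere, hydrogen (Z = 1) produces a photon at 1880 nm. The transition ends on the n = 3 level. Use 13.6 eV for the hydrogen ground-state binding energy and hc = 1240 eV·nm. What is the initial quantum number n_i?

n_i = 4

The photon energy is ΔE = hc/λ = 1240 / 1880 = 0.6596 eV.
With Z = 1, ΔE = 13.60 × (1/n_f² − 1/n_i²), so 1/n_f² − 1/n_i² = 0.04850.
With n_f = 3: 1/n_i² = 1/9 − 0.04850 = 0.06261, so n_i ≈ 4.00.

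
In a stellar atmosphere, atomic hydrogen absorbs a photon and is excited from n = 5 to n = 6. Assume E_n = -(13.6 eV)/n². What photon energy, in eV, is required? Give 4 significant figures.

0.1662 eV

E_6 = −13.60/36 = −0.3778 eV and E_5 = −13.60/25 = −0.5440 eV.
The photon energy is |E_6 − E_5| = 0.1662 eV.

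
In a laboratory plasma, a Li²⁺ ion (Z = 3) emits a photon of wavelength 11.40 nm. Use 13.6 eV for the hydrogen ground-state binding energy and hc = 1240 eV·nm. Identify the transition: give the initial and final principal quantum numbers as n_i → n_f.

n_i = 3, n_f = 1

The photon energy is ΔE = hc/λ = 1240 / 11.40 = 108.8 eV.
With Z = 3, ΔE = 122.4 × (1/n_f² − 1/n_i²), so 1/n_f² − 1/n_i² = 0.8887.
Trying n_f = 1 gives 1/n_i² = 0.1113, i.e. n_i ≈ 3; this pair matches.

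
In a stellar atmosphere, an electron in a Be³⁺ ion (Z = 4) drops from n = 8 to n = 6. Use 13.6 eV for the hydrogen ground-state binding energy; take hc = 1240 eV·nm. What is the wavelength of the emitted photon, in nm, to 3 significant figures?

469 nm

For Z = 4 the level energies scale as Z², so the effective Rydberg energy is 13.6 × 16 = 217.6 eV.
ΔE = 217.6 × (1/6² − 1/8²) = 217.6 × 0.01215 = 2.644 eV.
λ = hc/ΔE = 1240 / 2.644 = 469 nm.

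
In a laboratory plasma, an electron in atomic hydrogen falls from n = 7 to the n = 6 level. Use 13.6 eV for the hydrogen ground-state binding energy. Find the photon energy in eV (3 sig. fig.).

E_7 = −13.60/49 = −0.2776 eV and E_6 = −13.60/36 = −0.3778 eV.
The photon energy is |E_7 − E_6| = 0.100 eV.

0.100 eV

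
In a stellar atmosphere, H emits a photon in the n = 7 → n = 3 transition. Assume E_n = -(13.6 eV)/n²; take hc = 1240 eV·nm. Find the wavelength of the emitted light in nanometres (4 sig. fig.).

ΔE = 13.60 × (1/3² − 1/7²) = 13.60 × 0.09070 = 1.234 eV.
λ = hc/ΔE = 1240 / 1.234 = 1005 nm.
This line belongs to the Paschen series.

1005 nm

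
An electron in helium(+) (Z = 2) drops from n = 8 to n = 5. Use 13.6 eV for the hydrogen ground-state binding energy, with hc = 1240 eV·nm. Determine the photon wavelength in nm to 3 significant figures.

For Z = 2 the level energies scale as Z², so the effective Rydberg energy is 13.6 × 4 = 54.40 eV.
ΔE = 54.40 × (1/5² − 1/8²) = 54.40 × 0.02438 = 1.326 eV.
λ = hc/ΔE = 1240 / 1.326 = 935 nm.

935 nm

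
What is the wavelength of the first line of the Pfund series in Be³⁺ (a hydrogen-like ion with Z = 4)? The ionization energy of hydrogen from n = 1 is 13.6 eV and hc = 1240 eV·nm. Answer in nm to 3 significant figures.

466 nm

The Pfund series terminates on n_f = 5; the first line has n_i = 5+1 = 6.
ΔE = 217.6 × (1/5² − 1/6²) = 2.660 eV.
λ = 1240 / 2.660 = 466 nm.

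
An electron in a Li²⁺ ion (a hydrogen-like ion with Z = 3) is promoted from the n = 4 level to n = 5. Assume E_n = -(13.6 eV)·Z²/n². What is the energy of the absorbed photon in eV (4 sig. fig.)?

The Bohr energies scale as Z², so for Z = 3: E_n = −122.4/n² eV.
E_5 = −122.4/25 = −4.896 eV and E_4 = −122.4/16 = −7.650 eV.
The photon energy is |E_5 − E_4| = 2.754 eV.

2.754 eV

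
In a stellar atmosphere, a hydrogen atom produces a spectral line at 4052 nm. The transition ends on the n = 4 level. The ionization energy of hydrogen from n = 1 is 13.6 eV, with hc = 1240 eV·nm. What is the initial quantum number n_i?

n_i = 5

The photon energy is ΔE = hc/λ = 1240 / 4052 = 0.3060 eV.
With Z = 1, ΔE = 13.60 × (1/n_f² − 1/n_i²), so 1/n_f² − 1/n_i² = 0.02250.
With n_f = 4: 1/n_i² = 1/16 − 0.02250 = 0.04000, so n_i ≈ 5.00.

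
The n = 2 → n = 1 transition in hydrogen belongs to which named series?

Lyman

The series is set by the lower level: n_f = 1 is the Lyman series.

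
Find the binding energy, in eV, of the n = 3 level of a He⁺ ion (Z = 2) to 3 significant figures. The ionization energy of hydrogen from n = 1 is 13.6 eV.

E_n = −13.6 Z²/n² = −54.40/n² eV for Z = 2.
E_3 = −54.40/9 = −6.04 eV, so ionization (to E = 0) requires 6.04 eV.

6.04 eV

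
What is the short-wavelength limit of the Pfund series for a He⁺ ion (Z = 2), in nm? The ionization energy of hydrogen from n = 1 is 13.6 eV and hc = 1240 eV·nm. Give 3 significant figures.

The Pfund series has lower level n_f = 5; the series limit corresponds to n_i → ∞.
ΔE_max = 13.6 × 4 / 5² = 2.176 eV.
λ_min = 1240 / 2.176 = 570 nm.

570 nm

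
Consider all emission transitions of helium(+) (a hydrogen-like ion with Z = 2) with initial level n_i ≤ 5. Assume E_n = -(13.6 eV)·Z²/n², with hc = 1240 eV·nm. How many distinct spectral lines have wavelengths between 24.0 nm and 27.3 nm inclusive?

2

Enumerate all n_i → n_f pairs with 1 ≤ n_f < n_i ≤ 5 and compute λ = 1240 / [13.6·4·(1/n_f² − 1/n_i²)].
Lines falling in [24.0, 27.3] nm: 4→1 (24.31 nm), 3→1 (25.64 nm).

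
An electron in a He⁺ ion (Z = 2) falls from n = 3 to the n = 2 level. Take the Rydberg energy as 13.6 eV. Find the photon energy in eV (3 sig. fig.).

7.56 eV

The Bohr energies scale as Z², so for Z = 2: E_n = −54.40/n² eV.
E_3 = −54.40/9 = −6.044 eV and E_2 = −54.40/4 = −13.60 eV.
The photon energy is |E_3 − E_2| = 7.56 eV.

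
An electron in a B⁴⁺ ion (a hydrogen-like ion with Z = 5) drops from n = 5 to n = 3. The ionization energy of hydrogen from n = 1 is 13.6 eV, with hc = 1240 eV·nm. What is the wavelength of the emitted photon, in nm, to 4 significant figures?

For Z = 5 the level energies scale as Z², so the effective Rydberg energy is 13.6 × 25 = 340.0 eV.
ΔE = 340.0 × (1/3² − 1/5²) = 340.0 × 0.07111 = 24.18 eV.
λ = hc/ΔE = 1240 / 24.18 = 51.29 nm.

51.29 nm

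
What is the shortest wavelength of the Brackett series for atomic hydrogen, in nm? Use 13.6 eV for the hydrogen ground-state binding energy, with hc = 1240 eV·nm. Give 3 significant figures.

The Brackett series has lower level n_f = 4; the series limit corresponds to n_i → ∞.
ΔE_max = 13.6 × 1 / 4² = 0.8500 eV.
λ_min = 1240 / 0.8500 = 1460 nm.

1460 nm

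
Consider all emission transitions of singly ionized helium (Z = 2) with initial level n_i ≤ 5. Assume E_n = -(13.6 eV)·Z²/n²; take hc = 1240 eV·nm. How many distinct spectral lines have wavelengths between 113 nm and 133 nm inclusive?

1

Enumerate all n_i → n_f pairs with 1 ≤ n_f < n_i ≤ 5 and compute λ = 1240 / [13.6·4·(1/n_f² − 1/n_i²)].
Lines falling in [113, 133] nm: 4→2 (121.6 nm).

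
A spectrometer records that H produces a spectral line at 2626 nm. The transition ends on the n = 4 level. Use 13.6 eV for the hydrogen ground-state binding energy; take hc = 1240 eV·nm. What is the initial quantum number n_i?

The photon energy is ΔE = hc/λ = 1240 / 2626 = 0.4722 eV.
With Z = 1, ΔE = 13.60 × (1/n_f² − 1/n_i²), so 1/n_f² − 1/n_i² = 0.03472.
With n_f = 4: 1/n_i² = 1/16 − 0.03472 = 0.02778, so n_i ≈ 6.00.

n_i = 6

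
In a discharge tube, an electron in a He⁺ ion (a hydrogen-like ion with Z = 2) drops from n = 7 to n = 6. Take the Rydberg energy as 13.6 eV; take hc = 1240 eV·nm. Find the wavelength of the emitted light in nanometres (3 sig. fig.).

For Z = 2 the level energies scale as Z², so the effective Rydberg energy is 13.6 × 4 = 54.40 eV.
ΔE = 54.40 × (1/6² − 1/7²) = 54.40 × 0.007370 = 0.4009 eV.
λ = hc/ΔE = 1240 / 0.4009 = 3090 nm.

3090 nm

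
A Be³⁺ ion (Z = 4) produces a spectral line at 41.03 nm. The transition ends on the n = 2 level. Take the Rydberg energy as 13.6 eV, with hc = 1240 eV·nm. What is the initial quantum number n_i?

The photon energy is ΔE = hc/λ = 1240 / 41.03 = 30.22 eV.
With Z = 4, ΔE = 217.6 × (1/n_f² − 1/n_i²), so 1/n_f² − 1/n_i² = 0.1389.
With n_f = 2: 1/n_i² = 1/4 − 0.1389 = 0.1111, so n_i ≈ 3.00.

n_i = 3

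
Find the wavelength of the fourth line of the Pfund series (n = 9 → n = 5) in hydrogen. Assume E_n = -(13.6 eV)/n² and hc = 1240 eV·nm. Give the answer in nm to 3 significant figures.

The Pfund series terminates on n_f = 5; the fourth line has n_i = 5+4 = 9.
ΔE = 13.60 × (1/5² − 1/9²) = 0.3761 eV.
λ = 1240 / 0.3761 = 3300 nm.

3300 nm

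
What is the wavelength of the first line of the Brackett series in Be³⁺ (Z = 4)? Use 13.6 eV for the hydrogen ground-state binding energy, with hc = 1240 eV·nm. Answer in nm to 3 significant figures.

The Brackett series terminates on n_f = 4; the first line has n_i = 4+1 = 5.
ΔE = 217.6 × (1/4² − 1/5²) = 4.896 eV.
λ = 1240 / 4.896 = 253 nm.

253 nm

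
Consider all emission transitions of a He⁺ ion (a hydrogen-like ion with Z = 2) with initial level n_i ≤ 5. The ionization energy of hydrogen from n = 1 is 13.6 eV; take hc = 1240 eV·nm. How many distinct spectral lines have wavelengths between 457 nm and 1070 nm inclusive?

Enumerate all n_i → n_f pairs with 1 ≤ n_f < n_i ≤ 5 and compute λ = 1240 / [13.6·4·(1/n_f² − 1/n_i²)].
Lines falling in [457, 1070] nm: 4→3 (468.9 nm), 5→4 (1013 nm).

2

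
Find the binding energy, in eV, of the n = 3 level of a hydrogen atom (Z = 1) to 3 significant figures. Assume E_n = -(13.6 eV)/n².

E_3 = −13.60/9 = −1.51 eV, so ionization (to E = 0) requires 1.51 eV.

1.51 eV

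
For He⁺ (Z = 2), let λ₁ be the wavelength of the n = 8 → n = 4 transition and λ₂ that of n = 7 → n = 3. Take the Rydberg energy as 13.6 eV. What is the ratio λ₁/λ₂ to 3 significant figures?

1.93

λ ∝ 1/ΔE ∝ 1/(1/n_f² − 1/n_i²), and the Z² and hc factors cancel in the ratio.
λ₁/λ₂ = (1/3² − 1/7²)/(1/4² − 1/8²) = 0.09070/0.04688 = 1.93.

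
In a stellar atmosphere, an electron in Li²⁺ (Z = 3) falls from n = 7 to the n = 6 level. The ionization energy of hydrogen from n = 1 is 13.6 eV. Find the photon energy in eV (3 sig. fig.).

0.902 eV

The Bohr energies scale as Z², so for Z = 3: E_n = −122.4/n² eV.
E_7 = −122.4/49 = −2.498 eV and E_6 = −122.4/36 = −3.400 eV.
The photon energy is |E_7 − E_6| = 0.902 eV.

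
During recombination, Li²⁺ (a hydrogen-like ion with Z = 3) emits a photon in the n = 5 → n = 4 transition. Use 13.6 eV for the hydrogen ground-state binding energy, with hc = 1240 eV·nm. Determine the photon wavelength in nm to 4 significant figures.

450.3 nm

For Z = 3 the level energies scale as Z², so the effective Rydberg energy is 13.6 × 9 = 122.4 eV.
ΔE = 122.4 × (1/4² − 1/5²) = 122.4 × 0.02250 = 2.754 eV.
λ = hc/ΔE = 1240 / 2.754 = 450.3 nm.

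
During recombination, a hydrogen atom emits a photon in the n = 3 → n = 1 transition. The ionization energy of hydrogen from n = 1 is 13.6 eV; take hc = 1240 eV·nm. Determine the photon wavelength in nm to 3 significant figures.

103 nm

ΔE = 13.60 × (1/1² − 1/3²) = 13.60 × 0.8889 = 12.09 eV.
λ = hc/ΔE = 1240 / 12.09 = 103 nm.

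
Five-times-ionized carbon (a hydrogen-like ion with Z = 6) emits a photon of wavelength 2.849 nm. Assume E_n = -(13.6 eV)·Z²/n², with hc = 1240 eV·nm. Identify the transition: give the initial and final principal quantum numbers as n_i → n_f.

n_i = 3, n_f = 1

The photon energy is ΔE = hc/λ = 1240 / 2.849 = 435.2 eV.
With Z = 6, ΔE = 489.6 × (1/n_f² − 1/n_i²), so 1/n_f² − 1/n_i² = 0.8890.
Trying n_f = 1 gives 1/n_i² = 0.1110, i.e. n_i ≈ 3; this pair matches.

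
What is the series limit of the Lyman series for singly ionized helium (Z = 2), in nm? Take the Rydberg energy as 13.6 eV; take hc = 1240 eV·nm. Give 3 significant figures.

The Lyman series has lower level n_f = 1; the series limit corresponds to n_i → ∞.
ΔE_max = 13.6 × 4 / 1² = 54.40 eV.
λ_min = 1240 / 54.40 = 22.8 nm.

22.8 nm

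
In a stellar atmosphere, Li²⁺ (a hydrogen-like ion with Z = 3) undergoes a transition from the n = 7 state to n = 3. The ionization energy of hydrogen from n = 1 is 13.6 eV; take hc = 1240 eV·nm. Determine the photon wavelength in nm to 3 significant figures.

112 nm

For Z = 3 the level energies scale as Z², so the effective Rydberg energy is 13.6 × 9 = 122.4 eV.
ΔE = 122.4 × (1/3² − 1/7²) = 122.4 × 0.09070 = 11.10 eV.
λ = hc/ΔE = 1240 / 11.10 = 112 nm.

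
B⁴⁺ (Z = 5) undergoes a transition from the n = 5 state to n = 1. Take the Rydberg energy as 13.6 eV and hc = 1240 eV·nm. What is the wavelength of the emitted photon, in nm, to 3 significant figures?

For Z = 5 the level energies scale as Z², so the effective Rydberg energy is 13.6 × 25 = 340.0 eV.
ΔE = 340.0 × (1/1² − 1/5²) = 340.0 × 0.9600 = 326.4 eV.
λ = hc/ΔE = 1240 / 326.4 = 3.80 nm.

3.80 nm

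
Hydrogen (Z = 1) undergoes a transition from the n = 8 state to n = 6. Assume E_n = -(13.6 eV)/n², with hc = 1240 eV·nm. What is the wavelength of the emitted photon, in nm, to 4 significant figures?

7503 nm

ΔE = 13.60 × (1/6² − 1/8²) = 13.60 × 0.01215 = 0.1653 eV.
λ = hc/ΔE = 1240 / 0.1653 = 7503 nm.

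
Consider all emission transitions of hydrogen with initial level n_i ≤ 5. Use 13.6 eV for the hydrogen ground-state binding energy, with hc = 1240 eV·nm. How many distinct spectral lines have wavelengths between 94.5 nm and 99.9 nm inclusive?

Enumerate all n_i → n_f pairs with 1 ≤ n_f < n_i ≤ 5 and compute λ = 1240 / [13.6·1·(1/n_f² − 1/n_i²)].
Lines falling in [94.5, 99.9] nm: 5→1 (94.98 nm), 4→1 (97.25 nm).

2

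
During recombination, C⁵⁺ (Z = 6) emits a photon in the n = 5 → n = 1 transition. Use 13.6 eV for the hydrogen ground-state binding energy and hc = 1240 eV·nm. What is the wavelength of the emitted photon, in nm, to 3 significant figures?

For Z = 6 the level energies scale as Z², so the effective Rydberg energy is 13.6 × 36 = 489.6 eV.
ΔE = 489.6 × (1/1² − 1/5²) = 489.6 × 0.9600 = 470.0 eV.
λ = hc/ΔE = 1240 / 470.0 = 2.64 nm.

2.64 nm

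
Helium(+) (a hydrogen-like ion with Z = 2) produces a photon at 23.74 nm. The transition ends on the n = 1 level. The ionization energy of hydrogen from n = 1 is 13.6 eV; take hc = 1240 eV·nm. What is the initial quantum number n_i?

n_i = 5

The photon energy is ΔE = hc/λ = 1240 / 23.74 = 52.23 eV.
With Z = 2, ΔE = 54.40 × (1/n_f² − 1/n_i²), so 1/n_f² − 1/n_i² = 0.9602.
With n_f = 1: 1/n_i² = 1/1 − 0.9602 = 0.03984, so n_i ≈ 5.01.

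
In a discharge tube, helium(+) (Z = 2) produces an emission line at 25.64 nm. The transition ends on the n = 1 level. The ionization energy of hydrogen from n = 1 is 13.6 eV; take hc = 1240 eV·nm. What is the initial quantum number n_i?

The photon energy is ΔE = hc/λ = 1240 / 25.64 = 48.36 eV.
With Z = 2, ΔE = 54.40 × (1/n_f² − 1/n_i²), so 1/n_f² − 1/n_i² = 0.8890.
With n_f = 1: 1/n_i² = 1/1 − 0.8890 = 0.1110, so n_i ≈ 3.00.

n_i = 3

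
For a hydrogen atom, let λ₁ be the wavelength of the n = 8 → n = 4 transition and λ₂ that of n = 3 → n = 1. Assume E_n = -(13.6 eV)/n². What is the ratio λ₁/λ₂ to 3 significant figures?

19.0

λ ∝ 1/ΔE ∝ 1/(1/n_f² − 1/n_i²), and the Z² and hc factors cancel in the ratio.
λ₁/λ₂ = (1/1² − 1/3²)/(1/4² − 1/8²) = 0.8889/0.04688 = 19.0.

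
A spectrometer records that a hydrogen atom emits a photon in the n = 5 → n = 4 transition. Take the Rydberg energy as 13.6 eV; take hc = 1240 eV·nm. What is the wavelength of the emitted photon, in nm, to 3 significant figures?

4050 nm

ΔE = 13.60 × (1/4² − 1/5²) = 13.60 × 0.02250 = 0.3060 eV.
λ = hc/ΔE = 1240 / 0.3060 = 4050 nm.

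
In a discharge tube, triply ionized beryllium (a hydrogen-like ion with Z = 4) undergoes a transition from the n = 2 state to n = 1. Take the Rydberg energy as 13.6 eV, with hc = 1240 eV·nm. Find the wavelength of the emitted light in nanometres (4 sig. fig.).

7.598 nm

For Z = 4 the level energies scale as Z², so the effective Rydberg energy is 13.6 × 16 = 217.6 eV.
ΔE = 217.6 × (1/1² − 1/2²) = 217.6 × 0.7500 = 163.2 eV.
λ = hc/ΔE = 1240 / 163.2 = 7.598 nm.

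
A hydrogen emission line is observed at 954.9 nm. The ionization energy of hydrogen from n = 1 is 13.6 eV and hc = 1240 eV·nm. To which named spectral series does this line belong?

Paschen

ΔE = 1240/954.9 = 1.299 eV.
This matches 13.6 × (1/3² − 1/8²), so n_f = 3: the Paschen series.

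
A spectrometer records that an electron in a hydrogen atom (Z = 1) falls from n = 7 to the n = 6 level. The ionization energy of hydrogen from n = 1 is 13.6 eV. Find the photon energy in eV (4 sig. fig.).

0.1002 eV

E_7 = −13.60/49 = −0.2776 eV and E_6 = −13.60/36 = −0.3778 eV.
The photon energy is |E_7 − E_6| = 0.1002 eV.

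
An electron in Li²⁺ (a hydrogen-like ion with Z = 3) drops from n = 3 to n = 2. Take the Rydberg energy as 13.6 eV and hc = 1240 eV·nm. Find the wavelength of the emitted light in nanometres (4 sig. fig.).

For Z = 3 the level energies scale as Z², so the effective Rydberg energy is 13.6 × 9 = 122.4 eV.
ΔE = 122.4 × (1/2² − 1/3²) = 122.4 × 0.1389 = 17.00 eV.
λ = hc/ΔE = 1240 / 17.00 = 72.94 nm.

72.94 nm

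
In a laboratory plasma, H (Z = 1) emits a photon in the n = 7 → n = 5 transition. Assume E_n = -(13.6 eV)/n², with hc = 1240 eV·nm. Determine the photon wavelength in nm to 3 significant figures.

4650 nm

ΔE = 13.60 × (1/5² − 1/7²) = 13.60 × 0.01959 = 0.2664 eV.
λ = hc/ΔE = 1240 / 0.2664 = 4650 nm.
This line belongs to the Pfund series.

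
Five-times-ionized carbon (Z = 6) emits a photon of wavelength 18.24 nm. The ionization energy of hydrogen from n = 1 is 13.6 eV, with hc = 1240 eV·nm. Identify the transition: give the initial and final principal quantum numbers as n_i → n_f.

n_i = 3, n_f = 2

The photon energy is ΔE = hc/λ = 1240 / 18.24 = 67.98 eV.
With Z = 6, ΔE = 489.6 × (1/n_f² − 1/n_i²), so 1/n_f² − 1/n_i² = 0.1389.
Trying n_f = 2 gives 1/n_i² = 0.1111, i.e. n_i ≈ 3; this pair matches.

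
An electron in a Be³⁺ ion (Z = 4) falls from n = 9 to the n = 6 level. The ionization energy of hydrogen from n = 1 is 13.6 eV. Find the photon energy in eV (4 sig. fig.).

The Bohr energies scale as Z², so for Z = 4: E_n = −217.6/n² eV.
E_9 = −217.6/81 = −2.686 eV and E_6 = −217.6/36 = −6.044 eV.
The photon energy is |E_9 − E_6| = 3.358 eV.

3.358 eV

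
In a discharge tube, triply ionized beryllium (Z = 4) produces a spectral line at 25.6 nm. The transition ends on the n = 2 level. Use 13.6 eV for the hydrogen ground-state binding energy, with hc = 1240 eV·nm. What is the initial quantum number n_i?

The photon energy is ΔE = hc/λ = 1240 / 25.6 = 48.44 eV.
With Z = 4, ΔE = 217.6 × (1/n_f² − 1/n_i²), so 1/n_f² − 1/n_i² = 0.2226.
With n_f = 2: 1/n_i² = 1/4 − 0.2226 = 0.02740, so n_i ≈ 6.04.

n_i = 6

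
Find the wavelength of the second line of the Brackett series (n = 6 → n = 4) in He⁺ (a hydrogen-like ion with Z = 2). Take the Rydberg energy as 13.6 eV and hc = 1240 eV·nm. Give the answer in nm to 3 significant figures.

656 nm

The Brackett series terminates on n_f = 4; the second line has n_i = 4+2 = 6.
ΔE = 54.40 × (1/4² − 1/6²) = 1.889 eV.
λ = 1240 / 1.889 = 656 nm.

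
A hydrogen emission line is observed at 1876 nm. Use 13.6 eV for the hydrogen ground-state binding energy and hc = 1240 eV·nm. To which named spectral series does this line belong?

Paschen

ΔE = 1240/1876 = 0.6610 eV.
This matches 13.6 × (1/3² − 1/4²), so n_f = 3: the Paschen series.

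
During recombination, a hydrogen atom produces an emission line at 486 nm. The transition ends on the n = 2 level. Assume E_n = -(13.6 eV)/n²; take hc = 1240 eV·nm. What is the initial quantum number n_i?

n_i = 4

The photon energy is ΔE = hc/λ = 1240 / 486 = 2.551 eV.
With Z = 1, ΔE = 13.60 × (1/n_f² − 1/n_i²), so 1/n_f² − 1/n_i² = 0.1876.
With n_f = 2: 1/n_i² = 1/4 − 0.1876 = 0.06239, so n_i ≈ 4.00.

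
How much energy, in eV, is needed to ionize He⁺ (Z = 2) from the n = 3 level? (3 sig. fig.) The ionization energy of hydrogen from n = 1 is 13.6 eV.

E_n = −13.6 Z²/n² = −54.40/n² eV for Z = 2.
E_3 = −54.40/9 = −6.04 eV, so ionization (to E = 0) requires 6.04 eV.

6.04 eV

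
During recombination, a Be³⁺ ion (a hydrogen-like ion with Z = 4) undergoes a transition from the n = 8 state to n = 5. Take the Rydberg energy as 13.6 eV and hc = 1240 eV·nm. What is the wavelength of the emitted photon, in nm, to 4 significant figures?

233.8 nm

For Z = 4 the level energies scale as Z², so the effective Rydberg energy is 13.6 × 16 = 217.6 eV.
ΔE = 217.6 × (1/5² − 1/8²) = 217.6 × 0.02438 = 5.304 eV.
λ = hc/ΔE = 1240 / 5.304 = 233.8 nm.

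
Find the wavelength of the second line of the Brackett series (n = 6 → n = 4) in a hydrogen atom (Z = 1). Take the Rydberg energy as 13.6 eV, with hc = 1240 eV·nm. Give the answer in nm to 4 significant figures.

2626 nm

The Brackett series terminates on n_f = 4; the second line has n_i = 4+2 = 6.
ΔE = 13.60 × (1/4² − 1/6²) = 0.4722 eV.
λ = 1240 / 0.4722 = 2626 nm.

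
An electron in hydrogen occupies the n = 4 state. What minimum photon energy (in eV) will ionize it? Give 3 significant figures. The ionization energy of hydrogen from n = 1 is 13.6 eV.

0.850 eV

E_4 = −13.60/16 = −0.850 eV, so ionization (to E = 0) requires 0.850 eV.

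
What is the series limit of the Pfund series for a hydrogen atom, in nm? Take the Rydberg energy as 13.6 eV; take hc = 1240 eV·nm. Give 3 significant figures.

2280 nm

The Pfund series has lower level n_f = 5; the series limit corresponds to n_i → ∞.
ΔE_max = 13.6 × 1 / 5² = 0.5440 eV.
λ_min = 1240 / 0.5440 = 2280 nm.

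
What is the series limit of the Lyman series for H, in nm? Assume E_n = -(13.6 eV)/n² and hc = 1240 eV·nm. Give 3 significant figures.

91.2 nm

The Lyman series has lower level n_f = 1; the series limit corresponds to n_i → ∞.
ΔE_max = 13.6 × 1 / 1² = 13.60 eV.
λ_min = 1240 / 13.60 = 91.2 nm.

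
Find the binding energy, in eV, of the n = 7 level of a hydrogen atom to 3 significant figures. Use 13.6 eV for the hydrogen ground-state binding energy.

E_7 = −13.60/49 = −0.278 eV, so ionization (to E = 0) requires 0.278 eV.

0.278 eV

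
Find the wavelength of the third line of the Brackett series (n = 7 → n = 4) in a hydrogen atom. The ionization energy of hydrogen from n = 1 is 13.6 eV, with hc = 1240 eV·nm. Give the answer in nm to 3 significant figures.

2170 nm

The Brackett series terminates on n_f = 4; the third line has n_i = 4+3 = 7.
ΔE = 13.60 × (1/4² − 1/7²) = 0.5724 eV.
λ = 1240 / 0.5724 = 2170 nm.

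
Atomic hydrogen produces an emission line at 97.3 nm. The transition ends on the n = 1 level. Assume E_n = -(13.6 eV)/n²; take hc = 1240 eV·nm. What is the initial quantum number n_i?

The photon energy is ΔE = hc/λ = 1240 / 97.3 = 12.74 eV.
With Z = 1, ΔE = 13.60 × (1/n_f² − 1/n_i²), so 1/n_f² − 1/n_i² = 0.9371.
With n_f = 1: 1/n_i² = 1/1 − 0.9371 = 0.06293, so n_i ≈ 3.99.

n_i = 4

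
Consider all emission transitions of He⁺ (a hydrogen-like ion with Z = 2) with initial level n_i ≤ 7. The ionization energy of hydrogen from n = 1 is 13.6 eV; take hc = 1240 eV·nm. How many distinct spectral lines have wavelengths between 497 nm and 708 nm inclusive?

Enumerate all n_i → n_f pairs with 1 ≤ n_f < n_i ≤ 7 and compute λ = 1240 / [13.6·4·(1/n_f² − 1/n_i²)].
Lines falling in [497, 708] nm: 7→4 (541.5 nm), 6→4 (656.5 nm).

2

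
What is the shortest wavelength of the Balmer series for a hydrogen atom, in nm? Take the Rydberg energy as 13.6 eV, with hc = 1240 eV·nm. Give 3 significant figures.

The Balmer series has lower level n_f = 2; the series limit corresponds to n_i → ∞.
ΔE_max = 13.6 × 1 / 2² = 3.400 eV.
λ_min = 1240 / 3.400 = 365 nm.

365 nm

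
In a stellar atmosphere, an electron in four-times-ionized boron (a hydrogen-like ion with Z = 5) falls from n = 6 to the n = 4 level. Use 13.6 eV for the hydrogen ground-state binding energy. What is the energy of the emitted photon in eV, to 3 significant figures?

The Bohr energies scale as Z², so for Z = 5: E_n = −340.0/n² eV.
E_6 = −340.0/36 = −9.444 eV and E_4 = −340.0/16 = −21.25 eV.
The photon energy is |E_6 − E_4| = 11.8 eV.

11.8 eV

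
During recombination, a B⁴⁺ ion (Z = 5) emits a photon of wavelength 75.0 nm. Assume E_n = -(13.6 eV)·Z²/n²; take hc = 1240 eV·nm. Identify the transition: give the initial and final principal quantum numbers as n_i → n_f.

The photon energy is ΔE = hc/λ = 1240 / 75.0 = 16.53 eV.
With Z = 5, ΔE = 340.0 × (1/n_f² − 1/n_i²), so 1/n_f² − 1/n_i² = 0.04863.
Trying n_f = 3 gives 1/n_i² = 0.06248, i.e. n_i ≈ 4; this pair matches.

n_i = 4, n_f = 3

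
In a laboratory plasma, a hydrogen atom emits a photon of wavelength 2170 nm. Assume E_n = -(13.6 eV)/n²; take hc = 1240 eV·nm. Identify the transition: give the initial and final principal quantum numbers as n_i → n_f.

The photon energy is ΔE = hc/λ = 1240 / 2170 = 0.5714 eV.
With Z = 1, ΔE = 13.60 × (1/n_f² − 1/n_i²), so 1/n_f² − 1/n_i² = 0.04202.
Trying n_f = 4 gives 1/n_i² = 0.02048, i.e. n_i ≈ 7; this pair matches.

n_i = 7, n_f = 4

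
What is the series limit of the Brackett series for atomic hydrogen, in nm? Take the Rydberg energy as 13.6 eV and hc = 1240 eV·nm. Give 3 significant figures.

1460 nm

The Brackett series has lower level n_f = 4; the series limit corresponds to n_i → ∞.
ΔE_max = 13.6 × 1 / 4² = 0.8500 eV.
λ_min = 1240 / 0.8500 = 1460 nm.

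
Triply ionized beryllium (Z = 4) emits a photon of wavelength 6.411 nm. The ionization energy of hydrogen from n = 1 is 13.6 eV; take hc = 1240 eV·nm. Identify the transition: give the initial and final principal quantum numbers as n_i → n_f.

The photon energy is ΔE = hc/λ = 1240 / 6.411 = 193.4 eV.
With Z = 4, ΔE = 217.6 × (1/n_f² − 1/n_i²), so 1/n_f² − 1/n_i² = 0.8889.
Trying n_f = 1 gives 1/n_i² = 0.1111, i.e. n_i ≈ 3; this pair matches.

n_i = 3, n_f = 1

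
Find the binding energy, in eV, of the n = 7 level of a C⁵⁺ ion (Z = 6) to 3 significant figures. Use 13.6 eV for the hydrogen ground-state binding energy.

E_n = −13.6 Z²/n² = −489.6/n² eV for Z = 6.
E_7 = −489.6/49 = −9.99 eV, so ionization (to E = 0) requires 9.99 eV.

9.99 eV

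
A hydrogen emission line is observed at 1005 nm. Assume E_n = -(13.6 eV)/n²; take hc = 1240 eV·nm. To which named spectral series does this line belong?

ΔE = 1240/1005 = 1.234 eV.
This matches 13.6 × (1/3² − 1/7²), so n_f = 3: the Paschen series.

Paschen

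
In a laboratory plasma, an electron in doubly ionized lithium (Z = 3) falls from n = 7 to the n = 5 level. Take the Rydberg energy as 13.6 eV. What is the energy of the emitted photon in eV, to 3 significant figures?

The Bohr energies scale as Z², so for Z = 3: E_n = −122.4/n² eV.
E_7 = −122.4/49 = −2.498 eV and E_5 = −122.4/25 = −4.896 eV.
The photon energy is |E_7 − E_5| = 2.40 eV.

2.40 eV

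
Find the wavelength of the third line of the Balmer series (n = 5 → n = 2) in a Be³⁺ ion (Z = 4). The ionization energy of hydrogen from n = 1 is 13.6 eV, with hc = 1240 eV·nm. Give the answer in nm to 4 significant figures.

27.14 nm

The Balmer series terminates on n_f = 2; the third line has n_i = 2+3 = 5.
ΔE = 217.6 × (1/2² − 1/5²) = 45.70 eV.
λ = 1240 / 45.70 = 27.14 nm.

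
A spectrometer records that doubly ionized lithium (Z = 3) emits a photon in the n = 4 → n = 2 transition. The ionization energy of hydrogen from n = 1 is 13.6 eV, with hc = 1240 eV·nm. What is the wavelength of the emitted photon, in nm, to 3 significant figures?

For Z = 3 the level energies scale as Z², so the effective Rydberg energy is 13.6 × 9 = 122.4 eV.
ΔE = 122.4 × (1/2² − 1/4²) = 122.4 × 0.1875 = 22.95 eV.
λ = hc/ΔE = 1240 / 22.95 = 54.0 nm.

54.0 nm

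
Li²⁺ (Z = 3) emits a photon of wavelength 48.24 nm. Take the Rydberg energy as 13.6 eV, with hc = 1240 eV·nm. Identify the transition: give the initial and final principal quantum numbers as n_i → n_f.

n_i = 5, n_f = 2

The photon energy is ΔE = hc/λ = 1240 / 48.24 = 25.70 eV.
With Z = 3, ΔE = 122.4 × (1/n_f² − 1/n_i²), so 1/n_f² − 1/n_i² = 0.2100.
Trying n_f = 2 gives 1/n_i² = 0.03999, i.e. n_i ≈ 5; this pair matches.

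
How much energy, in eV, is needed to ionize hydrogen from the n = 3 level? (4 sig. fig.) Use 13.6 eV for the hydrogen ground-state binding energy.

1.511 eV

E_3 = −13.60/9 = −1.511 eV, so ionization (to E = 0) requires 1.511 eV.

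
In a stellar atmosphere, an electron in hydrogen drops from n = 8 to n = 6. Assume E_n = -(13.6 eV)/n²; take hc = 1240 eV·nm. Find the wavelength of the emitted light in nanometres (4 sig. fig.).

7503 nm

ΔE = 13.60 × (1/6² − 1/8²) = 13.60 × 0.01215 = 0.1653 eV.
λ = hc/ΔE = 1240 / 0.1653 = 7503 nm.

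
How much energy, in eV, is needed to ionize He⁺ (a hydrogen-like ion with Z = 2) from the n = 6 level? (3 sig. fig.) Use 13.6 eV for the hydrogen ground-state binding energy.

E_n = −13.6 Z²/n² = −54.40/n² eV for Z = 2.
E_6 = −54.40/36 = −1.51 eV, so ionization (to E = 0) requires 1.51 eV.

1.51 eV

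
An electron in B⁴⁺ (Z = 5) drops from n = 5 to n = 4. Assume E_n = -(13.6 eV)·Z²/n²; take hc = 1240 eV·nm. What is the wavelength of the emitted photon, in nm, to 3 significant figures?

162 nm

For Z = 5 the level energies scale as Z², so the effective Rydberg energy is 13.6 × 25 = 340.0 eV.
ΔE = 340.0 × (1/4² − 1/5²) = 340.0 × 0.02250 = 7.650 eV.
λ = hc/ΔE = 1240 / 7.650 = 162 nm.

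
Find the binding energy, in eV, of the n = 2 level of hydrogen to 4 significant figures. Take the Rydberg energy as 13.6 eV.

E_2 = −13.60/4 = −3.400 eV, so ionization (to E = 0) requires 3.400 eV.

3.400 eV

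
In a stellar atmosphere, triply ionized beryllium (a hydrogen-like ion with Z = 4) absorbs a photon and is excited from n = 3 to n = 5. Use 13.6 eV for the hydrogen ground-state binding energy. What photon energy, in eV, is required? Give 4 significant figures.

15.47 eV

The Bohr energies scale as Z², so for Z = 4: E_n = −217.6/n² eV.
E_5 = −217.6/25 = −8.704 eV and E_3 = −217.6/9 = −24.18 eV.
The photon energy is |E_5 − E_3| = 15.47 eV.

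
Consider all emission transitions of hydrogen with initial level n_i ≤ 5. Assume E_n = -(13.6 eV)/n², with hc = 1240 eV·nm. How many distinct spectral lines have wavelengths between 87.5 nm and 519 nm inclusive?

6

Enumerate all n_i → n_f pairs with 1 ≤ n_f < n_i ≤ 5 and compute λ = 1240 / [13.6·1·(1/n_f² − 1/n_i²)].
Lines falling in [87.5, 519] nm: 5→1 (94.98 nm), 4→1 (97.25 nm), 3→1 (102.6 nm), 2→1 (121.6 nm), 5→2 (434.2 nm), 4→2 (486.3 nm).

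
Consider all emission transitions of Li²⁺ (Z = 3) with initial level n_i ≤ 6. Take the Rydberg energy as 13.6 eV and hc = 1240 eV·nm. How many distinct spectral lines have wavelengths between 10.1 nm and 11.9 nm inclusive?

Enumerate all n_i → n_f pairs with 1 ≤ n_f < n_i ≤ 6 and compute λ = 1240 / [13.6·9·(1/n_f² − 1/n_i²)].
Lines falling in [10.1, 11.9] nm: 6→1 (10.42 nm), 5→1 (10.55 nm), 4→1 (10.81 nm), 3→1 (11.40 nm).

4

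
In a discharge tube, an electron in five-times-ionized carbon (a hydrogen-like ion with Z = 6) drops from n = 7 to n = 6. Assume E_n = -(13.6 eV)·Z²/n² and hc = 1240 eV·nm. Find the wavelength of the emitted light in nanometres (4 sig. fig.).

343.7 nm

For Z = 6 the level energies scale as Z², so the effective Rydberg energy is 13.6 × 36 = 489.6 eV.
ΔE = 489.6 × (1/6² − 1/7²) = 489.6 × 0.007370 = 3.608 eV.
λ = hc/ΔE = 1240 / 3.608 = 343.7 nm.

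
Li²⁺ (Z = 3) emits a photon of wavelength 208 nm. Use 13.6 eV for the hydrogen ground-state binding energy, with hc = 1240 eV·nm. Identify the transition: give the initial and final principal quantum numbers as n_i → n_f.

n_i = 4, n_f = 3

The photon energy is ΔE = hc/λ = 1240 / 208 = 5.962 eV.
With Z = 3, ΔE = 122.4 × (1/n_f² − 1/n_i²), so 1/n_f² − 1/n_i² = 0.04871.
Trying n_f = 3 gives 1/n_i² = 0.06241, i.e. n_i ≈ 4; this pair matches.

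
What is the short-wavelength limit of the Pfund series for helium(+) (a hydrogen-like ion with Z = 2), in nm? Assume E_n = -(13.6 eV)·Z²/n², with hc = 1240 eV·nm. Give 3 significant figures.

The Pfund series has lower level n_f = 5; the series limit corresponds to n_i → ∞.
ΔE_max = 13.6 × 4 / 5² = 2.176 eV.
λ_min = 1240 / 2.176 = 570 nm.

570 nm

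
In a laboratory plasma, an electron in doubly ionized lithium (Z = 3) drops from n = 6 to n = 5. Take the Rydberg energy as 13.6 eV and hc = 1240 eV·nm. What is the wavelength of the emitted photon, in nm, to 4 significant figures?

828.9 nm

For Z = 3 the level energies scale as Z², so the effective Rydberg energy is 13.6 × 9 = 122.4 eV.
ΔE = 122.4 × (1/5² − 1/6²) = 122.4 × 0.01222 = 1.496 eV.
λ = hc/ΔE = 1240 / 1.496 = 828.9 nm.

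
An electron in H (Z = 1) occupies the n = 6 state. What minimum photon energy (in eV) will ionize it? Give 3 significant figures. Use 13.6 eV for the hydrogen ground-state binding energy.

0.378 eV

E_6 = −13.60/36 = −0.378 eV, so ionization (to E = 0) requires 0.378 eV.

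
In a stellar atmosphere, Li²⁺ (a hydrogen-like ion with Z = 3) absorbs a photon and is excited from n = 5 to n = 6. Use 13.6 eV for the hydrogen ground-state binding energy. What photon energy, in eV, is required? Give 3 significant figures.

The Bohr energies scale as Z², so for Z = 3: E_n = −122.4/n² eV.
E_6 = −122.4/36 = −3.400 eV and E_5 = −122.4/25 = −4.896 eV.
The photon energy is |E_6 − E_5| = 1.50 eV.

1.50 eV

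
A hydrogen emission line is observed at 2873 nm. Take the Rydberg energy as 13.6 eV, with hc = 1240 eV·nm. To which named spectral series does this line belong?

Pfund

ΔE = 1240/2873 = 0.4316 eV.
This matches 13.6 × (1/5² − 1/11²), so n_f = 5: the Pfund series.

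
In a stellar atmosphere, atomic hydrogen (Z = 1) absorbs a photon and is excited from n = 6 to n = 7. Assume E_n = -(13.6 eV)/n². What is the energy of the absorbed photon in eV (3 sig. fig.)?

0.100 eV

E_7 = −13.60/49 = −0.2776 eV and E_6 = −13.60/36 = −0.3778 eV.
The photon energy is |E_7 − E_6| = 0.100 eV.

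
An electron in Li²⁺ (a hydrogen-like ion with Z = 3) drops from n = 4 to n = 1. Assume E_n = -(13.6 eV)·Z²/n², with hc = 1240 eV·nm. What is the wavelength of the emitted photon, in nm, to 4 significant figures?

For Z = 3 the level energies scale as Z², so the effective Rydberg energy is 13.6 × 9 = 122.4 eV.
ΔE = 122.4 × (1/1² − 1/4²) = 122.4 × 0.9375 = 114.8 eV.
λ = hc/ΔE = 1240 / 114.8 = 10.81 nm.

10.81 nm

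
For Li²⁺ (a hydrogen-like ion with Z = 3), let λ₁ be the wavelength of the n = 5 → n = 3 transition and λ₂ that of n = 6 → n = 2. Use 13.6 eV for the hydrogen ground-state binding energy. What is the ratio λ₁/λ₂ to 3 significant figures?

3.13

λ ∝ 1/ΔE ∝ 1/(1/n_f² − 1/n_i²), and the Z² and hc factors cancel in the ratio.
λ₁/λ₂ = (1/2² − 1/6²)/(1/3² − 1/5²) = 0.2222/0.07111 = 3.13.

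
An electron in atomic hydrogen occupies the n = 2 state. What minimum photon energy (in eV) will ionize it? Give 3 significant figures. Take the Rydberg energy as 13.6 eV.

E_2 = −13.60/4 = −3.40 eV, so ionization (to E = 0) requires 3.40 eV.

3.40 eV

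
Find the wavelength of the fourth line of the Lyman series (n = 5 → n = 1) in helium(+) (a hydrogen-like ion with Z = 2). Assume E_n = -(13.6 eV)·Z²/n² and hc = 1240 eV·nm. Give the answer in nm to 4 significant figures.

23.74 nm

The Lyman series terminates on n_f = 1; the fourth line has n_i = 1+4 = 5.
ΔE = 54.40 × (1/1² − 1/5²) = 52.22 eV.
λ = 1240 / 52.22 = 23.74 nm.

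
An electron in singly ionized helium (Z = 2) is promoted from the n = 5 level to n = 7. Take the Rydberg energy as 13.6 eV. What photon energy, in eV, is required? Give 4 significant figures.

1.066 eV

The Bohr energies scale as Z², so for Z = 2: E_n = −54.40/n² eV.
E_7 = −54.40/49 = −1.110 eV and E_5 = −54.40/25 = −2.176 eV.
The photon energy is |E_7 − E_5| = 1.066 eV.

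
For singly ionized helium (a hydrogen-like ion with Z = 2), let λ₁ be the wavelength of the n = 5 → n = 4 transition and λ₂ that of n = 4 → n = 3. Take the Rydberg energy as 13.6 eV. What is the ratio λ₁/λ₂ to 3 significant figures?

λ ∝ 1/ΔE ∝ 1/(1/n_f² − 1/n_i²), and the Z² and hc factors cancel in the ratio.
λ₁/λ₂ = (1/3² − 1/4²)/(1/4² − 1/5²) = 0.04861/0.02250 = 2.16.

2.16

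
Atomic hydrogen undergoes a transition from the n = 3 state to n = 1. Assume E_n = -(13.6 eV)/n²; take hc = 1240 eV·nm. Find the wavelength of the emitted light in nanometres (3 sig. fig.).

103 nm

ΔE = 13.60 × (1/1² − 1/3²) = 13.60 × 0.8889 = 12.09 eV.
λ = hc/ΔE = 1240 / 12.09 = 103 nm.
This line belongs to the Lyman series.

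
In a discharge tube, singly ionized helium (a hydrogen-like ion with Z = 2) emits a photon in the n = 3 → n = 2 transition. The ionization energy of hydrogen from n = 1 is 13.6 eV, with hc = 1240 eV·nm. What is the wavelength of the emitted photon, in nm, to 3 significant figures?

For Z = 2 the level energies scale as Z², so the effective Rydberg energy is 13.6 × 4 = 54.40 eV.
ΔE = 54.40 × (1/2² − 1/3²) = 54.40 × 0.1389 = 7.556 eV.
λ = hc/ΔE = 1240 / 7.556 = 164 nm.

164 nm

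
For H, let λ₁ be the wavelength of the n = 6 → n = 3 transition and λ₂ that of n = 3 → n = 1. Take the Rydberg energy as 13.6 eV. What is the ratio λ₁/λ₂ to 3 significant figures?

λ ∝ 1/ΔE ∝ 1/(1/n_f² − 1/n_i²), and the Z² and hc factors cancel in the ratio.
λ₁/λ₂ = (1/1² − 1/3²)/(1/3² − 1/6²) = 0.8889/0.08333 = 10.7.

10.7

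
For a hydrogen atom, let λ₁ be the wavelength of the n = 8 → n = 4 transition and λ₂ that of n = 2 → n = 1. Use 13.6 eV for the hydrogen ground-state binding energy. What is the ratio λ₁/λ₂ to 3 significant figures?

16.0

λ ∝ 1/ΔE ∝ 1/(1/n_f² − 1/n_i²), and the Z² and hc factors cancel in the ratio.
λ₁/λ₂ = (1/1² − 1/2²)/(1/4² − 1/8²) = 0.7500/0.04688 = 16.0.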